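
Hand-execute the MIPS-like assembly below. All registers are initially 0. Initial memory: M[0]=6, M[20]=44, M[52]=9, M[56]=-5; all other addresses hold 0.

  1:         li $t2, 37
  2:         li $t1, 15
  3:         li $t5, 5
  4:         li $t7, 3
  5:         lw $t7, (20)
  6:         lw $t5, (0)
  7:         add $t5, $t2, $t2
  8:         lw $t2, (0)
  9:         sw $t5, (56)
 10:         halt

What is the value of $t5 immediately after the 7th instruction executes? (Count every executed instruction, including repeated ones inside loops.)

74

li $t2, 37 → $t2=37
li $t1, 15 → $t1=15
li $t5, 5 → $t5=5
li $t7, 3 → $t7=3
lw $t7, (20) → $t7=M[20]=44
lw $t5, (0) → $t5=M[0]=6
add $t5, $t2, $t2 → $t5=37+37=74
After step 7: $t5 = 74.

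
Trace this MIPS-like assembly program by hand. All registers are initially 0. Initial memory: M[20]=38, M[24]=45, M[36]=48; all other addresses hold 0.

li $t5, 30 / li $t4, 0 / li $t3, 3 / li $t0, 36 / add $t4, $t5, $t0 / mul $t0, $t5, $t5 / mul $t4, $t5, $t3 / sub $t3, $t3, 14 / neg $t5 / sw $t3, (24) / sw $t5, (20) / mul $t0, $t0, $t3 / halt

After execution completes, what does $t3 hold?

-11

after li $t5, 30: $t5=30
after li $t4, 0: $t4=0
after li $t3, 3: $t3=3
after li $t0, 36: $t0=36
after add $t4, $t5, $t0: $t4=30+36=66
after mul $t0, $t5, $t5: $t0=30*30=900
after mul $t4, $t5, $t3: $t4=30*3=90
after sub $t3, $t3, 14: $t3=3-14=-11
after neg $t5: $t5=-(30)=-30
sw $t3, (24) → M[24]=-11
sw $t5, (20) → M[20]=-30
after mul $t0, $t0, $t3: $t0=900*(-11)=-9900
halt.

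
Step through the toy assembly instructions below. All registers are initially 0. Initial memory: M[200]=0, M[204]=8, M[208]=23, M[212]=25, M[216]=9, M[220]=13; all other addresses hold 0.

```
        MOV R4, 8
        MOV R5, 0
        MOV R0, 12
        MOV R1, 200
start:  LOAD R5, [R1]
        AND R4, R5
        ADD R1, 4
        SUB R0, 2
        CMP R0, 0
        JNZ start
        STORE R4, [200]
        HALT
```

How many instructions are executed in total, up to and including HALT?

42

after MOV R4, 8: R4=8
after MOV R5, 0: R5=0
after MOV R0, 12: R0=12
after MOV R1, 200: R1=200
after LOAD R5, [R1]: R5=M[200]=0
after AND R4, R5: R4=8&0=0
after ADD R1, 4: R1=200+4=204
after SUB R0, 2: R0=12-2=10
CMP R0, 0  (cmp 10,0)
JNZ start: taken
after LOAD R5, [R1]: R5=M[204]=8
after AND R4, R5: R4=0&8=0
after ADD R1, 4: R1=204+4=208
after SUB R0, 2: R0=10-2=8
CMP R0, 0  (cmp 8,0)
JNZ start: taken
after LOAD R5, [R1]: R5=M[208]=23
after AND R4, R5: R4=0&23=0
after ADD R1, 4: R1=208+4=212
after SUB R0, 2: R0=8-2=6
CMP R0, 0  (cmp 6,0)
JNZ start: taken
after LOAD R5, [R1]: R5=M[212]=25
after AND R4, R5: R4=0&25=0
after ADD R1, 4: R1=212+4=216
after SUB R0, 2: R0=6-2=4
CMP R0, 0  (cmp 4,0)
JNZ start: taken
after LOAD R5, [R1]: R5=M[216]=9
after AND R4, R5: R4=0&9=0
after ADD R1, 4: R1=216+4=220
after SUB R0, 2: R0=4-2=2
CMP R0, 0  (cmp 2,0)
JNZ start: taken
after LOAD R5, [R1]: R5=M[220]=13
after AND R4, R5: R4=0&13=0
after ADD R1, 4: R1=220+4=224
after SUB R0, 2: R0=2-2=0
CMP R0, 0  (cmp 0,0)
JNZ start: not taken
STORE R4, [200] → M[200]=0
halt.
Total executed instructions: 42.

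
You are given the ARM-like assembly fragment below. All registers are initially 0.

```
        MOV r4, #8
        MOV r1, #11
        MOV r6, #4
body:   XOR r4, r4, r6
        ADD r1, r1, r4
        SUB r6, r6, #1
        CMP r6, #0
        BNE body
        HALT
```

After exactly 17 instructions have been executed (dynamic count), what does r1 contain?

51

MOV r4, #8 → r4=8
MOV r1, #11 → r1=11
MOV r6, #4 → r6=4
XOR r4, r4, r6 → r4=8^4=12
ADD r1, r1, r4 → r1=11+12=23
SUB r6, r6, #1 → r6=4-1=3
CMP r6, #0  (cmp 3,0)
BNE body: taken
XOR r4, r4, r6 → r4=12^3=15
ADD r1, r1, r4 → r1=23+15=38
SUB r6, r6, #1 → r6=3-1=2
CMP r6, #0  (cmp 2,0)
BNE body: taken
XOR r4, r4, r6 → r4=15^2=13
ADD r1, r1, r4 → r1=38+13=51
SUB r6, r6, #1 → r6=2-1=1
CMP r6, #0  (cmp 1,0)
After step 17: r1 = 51.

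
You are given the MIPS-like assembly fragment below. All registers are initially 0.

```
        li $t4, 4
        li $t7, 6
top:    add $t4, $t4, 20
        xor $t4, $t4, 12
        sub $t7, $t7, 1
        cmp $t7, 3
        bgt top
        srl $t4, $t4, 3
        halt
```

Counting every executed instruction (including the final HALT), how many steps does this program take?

19

after li $t4, 4: $t4=4
after li $t7, 6: $t7=6
after add $t4, $t4, 20: $t4=4+20=24
after xor $t4, $t4, 12: $t4=24^12=20
after sub $t7, $t7, 1: $t7=6-1=5
cmp $t7, 3  (cmp 5,3)
bgt top: taken
after add $t4, $t4, 20: $t4=20+20=40
after xor $t4, $t4, 12: $t4=40^12=36
after sub $t7, $t7, 1: $t7=5-1=4
cmp $t7, 3  (cmp 4,3)
bgt top: taken
after add $t4, $t4, 20: $t4=36+20=56
after xor $t4, $t4, 12: $t4=56^12=52
after sub $t7, $t7, 1: $t7=4-1=3
cmp $t7, 3  (cmp 3,3)
bgt top: not taken
after srl $t4, $t4, 3: $t4=52>>3=6
halt.
Total executed instructions: 19.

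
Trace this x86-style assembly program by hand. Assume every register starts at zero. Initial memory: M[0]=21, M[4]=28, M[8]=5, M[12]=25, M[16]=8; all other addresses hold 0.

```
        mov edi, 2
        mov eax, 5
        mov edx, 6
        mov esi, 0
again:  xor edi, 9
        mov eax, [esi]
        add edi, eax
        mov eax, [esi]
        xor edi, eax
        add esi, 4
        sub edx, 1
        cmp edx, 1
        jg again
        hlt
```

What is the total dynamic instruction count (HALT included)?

50

mov edi, 2 → edi=2
mov eax, 5 → eax=5
mov edx, 6 → edx=6
mov esi, 0 → esi=0
xor edi, 9 → edi=2^9=11
mov eax, [esi] → eax=M[0]=21
add edi, eax → edi=11+21=32
mov eax, [esi] → eax=M[0]=21
xor edi, eax → edi=32^21=53
add esi, 4 → esi=0+4=4
sub edx, 1 → edx=6-1=5
cmp edx, 1  (cmp 5,1)
jg again: taken
xor edi, 9 → edi=53^9=60
mov eax, [esi] → eax=M[4]=28
add edi, eax → edi=60+28=88
mov eax, [esi] → eax=M[4]=28
xor edi, eax → edi=88^28=68
add esi, 4 → esi=4+4=8
sub edx, 1 → edx=5-1=4
cmp edx, 1  (cmp 4,1)
jg again: taken
xor edi, 9 → edi=68^9=77
mov eax, [esi] → eax=M[8]=5
add edi, eax → edi=77+5=82
mov eax, [esi] → eax=M[8]=5
xor edi, eax → edi=82^5=87
add esi, 4 → esi=8+4=12
sub edx, 1 → edx=4-1=3
cmp edx, 1  (cmp 3,1)
jg again: taken
xor edi, 9 → edi=87^9=94
mov eax, [esi] → eax=M[12]=25
add edi, eax → edi=94+25=119
mov eax, [esi] → eax=M[12]=25
xor edi, eax → edi=119^25=110
add esi, 4 → esi=12+4=16
sub edx, 1 → edx=3-1=2
cmp edx, 1  (cmp 2,1)
jg again: taken
xor edi, 9 → edi=110^9=103
mov eax, [esi] → eax=M[16]=8
add edi, eax → edi=103+8=111
mov eax, [esi] → eax=M[16]=8
xor edi, eax → edi=111^8=103
add esi, 4 → esi=16+4=20
sub edx, 1 → edx=2-1=1
cmp edx, 1  (cmp 1,1)
jg again: not taken
halt.
Total executed instructions: 50.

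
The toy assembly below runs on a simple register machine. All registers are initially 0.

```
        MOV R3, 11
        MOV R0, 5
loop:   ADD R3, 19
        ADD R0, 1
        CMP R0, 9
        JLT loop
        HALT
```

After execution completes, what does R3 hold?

87

MOV R3, 11 → R3=11
MOV R0, 5 → R0=5
ADD R3, 19 → R3=11+19=30
ADD R0, 1 → R0=5+1=6
CMP R0, 9  (cmp 6,9)
JLT loop: taken
ADD R3, 19 → R3=30+19=49
ADD R0, 1 → R0=6+1=7
CMP R0, 9  (cmp 7,9)
JLT loop: taken
ADD R3, 19 → R3=49+19=68
ADD R0, 1 → R0=7+1=8
CMP R0, 9  (cmp 8,9)
JLT loop: taken
ADD R3, 19 → R3=68+19=87
ADD R0, 1 → R0=8+1=9
CMP R0, 9  (cmp 9,9)
JLT loop: not taken
halt.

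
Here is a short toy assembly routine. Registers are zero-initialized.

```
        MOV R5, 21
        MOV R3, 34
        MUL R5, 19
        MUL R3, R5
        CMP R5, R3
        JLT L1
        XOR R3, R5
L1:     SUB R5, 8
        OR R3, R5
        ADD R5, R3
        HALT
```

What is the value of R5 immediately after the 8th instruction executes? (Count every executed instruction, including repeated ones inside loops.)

391

after MOV R5, 21: R5=21
after MOV R3, 34: R3=34
after MUL R5, 19: R5=21*19=399
after MUL R3, R5: R3=34*399=13566
CMP R5, R3  (cmp 399,13566)
JLT L1: taken
after SUB R5, 8: R5=399-8=391
after OR R3, R5: R3=13566|391=13823
After step 8: R5 = 391.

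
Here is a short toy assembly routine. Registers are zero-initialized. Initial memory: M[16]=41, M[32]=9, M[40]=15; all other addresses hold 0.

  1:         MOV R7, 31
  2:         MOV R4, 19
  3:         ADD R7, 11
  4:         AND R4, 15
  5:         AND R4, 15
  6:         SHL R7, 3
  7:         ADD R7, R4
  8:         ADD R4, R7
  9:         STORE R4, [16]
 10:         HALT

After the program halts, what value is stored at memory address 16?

342

R7=31
R4=19
R7=31+11=42
R4=19&15=3
R4=3&15=3
R7=42<<3=336
R7=336+3=339
R4=3+339=342
STORE R4, [16] → M[16]=342
halt.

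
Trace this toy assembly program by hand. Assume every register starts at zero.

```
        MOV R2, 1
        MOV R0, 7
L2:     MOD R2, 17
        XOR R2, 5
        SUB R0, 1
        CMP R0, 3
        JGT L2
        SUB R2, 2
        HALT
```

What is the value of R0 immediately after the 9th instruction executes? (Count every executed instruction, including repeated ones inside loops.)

6

MOV R2, 1 → R2=1
MOV R0, 7 → R0=7
MOD R2, 17 → R2=1%17=1
XOR R2, 5 → R2=1^5=4
SUB R0, 1 → R0=7-1=6
CMP R0, 3  (cmp 6,3)
JGT L2: taken
MOD R2, 17 → R2=4%17=4
XOR R2, 5 → R2=4^5=1
After step 9: R0 = 6.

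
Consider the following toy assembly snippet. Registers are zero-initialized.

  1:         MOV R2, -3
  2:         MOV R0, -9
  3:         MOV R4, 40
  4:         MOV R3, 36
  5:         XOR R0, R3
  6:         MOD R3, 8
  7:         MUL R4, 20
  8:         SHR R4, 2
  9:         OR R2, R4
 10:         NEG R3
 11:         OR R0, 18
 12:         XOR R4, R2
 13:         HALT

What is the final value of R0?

-45

MOV R2, -3 → R2=-3
MOV R0, -9 → R0=-9
MOV R4, 40 → R4=40
MOV R3, 36 → R3=36
XOR R0, R3 → R0=(-9)^36=-45
MOD R3, 8 → R3=36%8=4
MUL R4, 20 → R4=40*20=800
SHR R4, 2 → R4=800>>2=200
OR R2, R4 → R2=(-3)|200=-3
NEG R3 → R3=-(4)=-4
OR R0, 18 → R0=(-45)|18=-45
XOR R4, R2 → R4=200^(-3)=-203
halt.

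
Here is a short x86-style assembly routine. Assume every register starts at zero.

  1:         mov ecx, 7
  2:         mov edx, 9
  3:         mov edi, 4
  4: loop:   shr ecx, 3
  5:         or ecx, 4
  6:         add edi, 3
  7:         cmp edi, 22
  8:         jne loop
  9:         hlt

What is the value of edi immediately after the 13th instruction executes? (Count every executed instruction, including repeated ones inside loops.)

10

after mov ecx, 7: ecx=7
after mov edx, 9: edx=9
after mov edi, 4: edi=4
after shr ecx, 3: ecx=7>>3=0
after or ecx, 4: ecx=0|4=4
after add edi, 3: edi=4+3=7
cmp edi, 22  (cmp 7,22)
jne loop: taken
after shr ecx, 3: ecx=4>>3=0
after or ecx, 4: ecx=0|4=4
after add edi, 3: edi=7+3=10
cmp edi, 22  (cmp 10,22)
jne loop: taken
After step 13: edi = 10.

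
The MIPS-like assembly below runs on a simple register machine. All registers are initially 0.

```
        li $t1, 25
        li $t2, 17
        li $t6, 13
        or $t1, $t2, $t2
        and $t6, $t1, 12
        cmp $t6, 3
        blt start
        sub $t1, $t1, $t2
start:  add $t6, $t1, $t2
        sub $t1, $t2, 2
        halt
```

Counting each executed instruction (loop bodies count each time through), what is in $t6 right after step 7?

0

after li $t1, 25: $t1=25
after li $t2, 17: $t2=17
after li $t6, 13: $t6=13
after or $t1, $t2, $t2: $t1=17|17=17
after and $t6, $t1, 12: $t6=17&12=0
cmp $t6, 3  (cmp 0,3)
blt start: taken
After step 7: $t6 = 0.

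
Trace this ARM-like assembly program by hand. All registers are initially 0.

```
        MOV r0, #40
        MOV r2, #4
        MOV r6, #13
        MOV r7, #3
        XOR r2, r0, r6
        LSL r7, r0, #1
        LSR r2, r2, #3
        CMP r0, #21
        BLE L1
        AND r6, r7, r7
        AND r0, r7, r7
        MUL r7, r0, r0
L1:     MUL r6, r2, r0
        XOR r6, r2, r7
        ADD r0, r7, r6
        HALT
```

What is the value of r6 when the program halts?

6404

r0=40
r2=4
r6=13
r7=3
r2=40^13=37
r7=40<<1=80
r2=37>>3=4
CMP r0, #21  (cmp 40,21)
BLE L1: not taken
r6=80&80=80
r0=80&80=80
r7=80*80=6400
r6=4*80=320
r6=4^6400=6404
r0=6400+6404=12804
halt.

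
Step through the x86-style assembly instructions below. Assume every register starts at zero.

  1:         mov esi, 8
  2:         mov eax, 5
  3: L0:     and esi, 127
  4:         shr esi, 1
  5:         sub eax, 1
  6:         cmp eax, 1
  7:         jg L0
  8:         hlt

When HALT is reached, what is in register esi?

mov esi, 8 → esi=8
mov eax, 5 → eax=5
and esi, 127 → esi=8&127=8
shr esi, 1 → esi=8>>1=4
sub eax, 1 → eax=5-1=4
cmp eax, 1  (cmp 4,1)
jg L0: taken
and esi, 127 → esi=4&127=4
shr esi, 1 → esi=4>>1=2
sub eax, 1 → eax=4-1=3
cmp eax, 1  (cmp 3,1)
jg L0: taken
and esi, 127 → esi=2&127=2
shr esi, 1 → esi=2>>1=1
sub eax, 1 → eax=3-1=2
cmp eax, 1  (cmp 2,1)
jg L0: taken
and esi, 127 → esi=1&127=1
shr esi, 1 → esi=1>>1=0
sub eax, 1 → eax=2-1=1
cmp eax, 1  (cmp 1,1)
jg L0: not taken
halt.

0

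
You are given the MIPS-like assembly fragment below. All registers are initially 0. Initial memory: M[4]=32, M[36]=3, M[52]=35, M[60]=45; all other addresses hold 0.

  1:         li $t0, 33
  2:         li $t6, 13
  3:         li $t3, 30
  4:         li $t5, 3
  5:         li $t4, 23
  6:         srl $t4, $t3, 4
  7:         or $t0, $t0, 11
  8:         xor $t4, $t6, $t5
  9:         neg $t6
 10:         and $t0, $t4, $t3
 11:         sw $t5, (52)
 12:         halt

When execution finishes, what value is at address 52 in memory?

3

after li $t0, 33: $t0=33
after li $t6, 13: $t6=13
after li $t3, 30: $t3=30
after li $t5, 3: $t5=3
after li $t4, 23: $t4=23
after srl $t4, $t3, 4: $t4=30>>4=1
after or $t0, $t0, 11: $t0=33|11=43
after xor $t4, $t6, $t5: $t4=13^3=14
after neg $t6: $t6=-(13)=-13
after and $t0, $t4, $t3: $t0=14&30=14
sw $t5, (52) → M[52]=3
halt.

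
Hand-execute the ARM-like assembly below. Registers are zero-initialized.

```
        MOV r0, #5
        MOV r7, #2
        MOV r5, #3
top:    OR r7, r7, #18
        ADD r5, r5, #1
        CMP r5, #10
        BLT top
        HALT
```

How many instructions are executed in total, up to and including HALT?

32

MOV r0, #5 → r0=5
MOV r7, #2 → r7=2
MOV r5, #3 → r5=3
OR r7, r7, #18 → r7=2|18=18
ADD r5, r5, #1 → r5=3+1=4
CMP r5, #10  (cmp 4,10)
BLT top: taken
OR r7, r7, #18 → r7=18|18=18
ADD r5, r5, #1 → r5=4+1=5
CMP r5, #10  (cmp 5,10)
BLT top: taken
OR r7, r7, #18 → r7=18|18=18
ADD r5, r5, #1 → r5=5+1=6
CMP r5, #10  (cmp 6,10)
BLT top: taken
OR r7, r7, #18 → r7=18|18=18
ADD r5, r5, #1 → r5=6+1=7
CMP r5, #10  (cmp 7,10)
BLT top: taken
OR r7, r7, #18 → r7=18|18=18
ADD r5, r5, #1 → r5=7+1=8
CMP r5, #10  (cmp 8,10)
BLT top: taken
OR r7, r7, #18 → r7=18|18=18
ADD r5, r5, #1 → r5=8+1=9
CMP r5, #10  (cmp 9,10)
BLT top: taken
OR r7, r7, #18 → r7=18|18=18
ADD r5, r5, #1 → r5=9+1=10
CMP r5, #10  (cmp 10,10)
BLT top: not taken
halt.
Total executed instructions: 32.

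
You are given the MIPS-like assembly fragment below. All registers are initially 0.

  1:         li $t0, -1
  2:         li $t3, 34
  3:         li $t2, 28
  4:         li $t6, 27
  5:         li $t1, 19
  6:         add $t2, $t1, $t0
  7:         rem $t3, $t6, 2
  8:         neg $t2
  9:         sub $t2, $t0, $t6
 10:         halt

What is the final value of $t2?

-28

$t0=-1
$t3=34
$t2=28
$t6=27
$t1=19
$t2=19+(-1)=18
$t3=27%2=1
$t2=-(18)=-18
$t2=(-1)-27=-28
halt.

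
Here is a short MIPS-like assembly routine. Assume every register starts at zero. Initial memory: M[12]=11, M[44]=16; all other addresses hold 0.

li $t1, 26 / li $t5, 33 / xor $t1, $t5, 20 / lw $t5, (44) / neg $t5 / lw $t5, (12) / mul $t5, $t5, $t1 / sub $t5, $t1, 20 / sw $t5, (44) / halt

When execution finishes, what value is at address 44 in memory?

33

li $t1, 26 → $t1=26
li $t5, 33 → $t5=33
xor $t1, $t5, 20 → $t1=33^20=53
lw $t5, (44) → $t5=M[44]=16
neg $t5 → $t5=-(16)=-16
lw $t5, (12) → $t5=M[12]=11
mul $t5, $t5, $t1 → $t5=11*53=583
sub $t5, $t1, 20 → $t5=53-20=33
sw $t5, (44) → M[44]=33
halt.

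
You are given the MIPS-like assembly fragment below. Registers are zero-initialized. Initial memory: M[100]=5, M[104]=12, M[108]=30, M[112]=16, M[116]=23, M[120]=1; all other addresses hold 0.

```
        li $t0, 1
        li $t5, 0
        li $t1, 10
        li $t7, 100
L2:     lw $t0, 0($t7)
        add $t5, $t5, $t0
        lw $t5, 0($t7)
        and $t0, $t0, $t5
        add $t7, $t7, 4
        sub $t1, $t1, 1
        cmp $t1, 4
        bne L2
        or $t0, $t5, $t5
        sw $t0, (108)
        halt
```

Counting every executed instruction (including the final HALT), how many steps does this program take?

55

after li $t0, 1: $t0=1
after li $t5, 0: $t5=0
after li $t1, 10: $t1=10
after li $t7, 100: $t7=100
after lw $t0, 0($t7): $t0=M[100]=5
after add $t5, $t5, $t0: $t5=0+5=5
after lw $t5, 0($t7): $t5=M[100]=5
after and $t0, $t0, $t5: $t0=5&5=5
after add $t7, $t7, 4: $t7=100+4=104
after sub $t1, $t1, 1: $t1=10-1=9
cmp $t1, 4  (cmp 9,4)
bne L2: taken
after lw $t0, 0($t7): $t0=M[104]=12
after add $t5, $t5, $t0: $t5=5+12=17
after lw $t5, 0($t7): $t5=M[104]=12
after and $t0, $t0, $t5: $t0=12&12=12
after add $t7, $t7, 4: $t7=104+4=108
after sub $t1, $t1, 1: $t1=9-1=8
cmp $t1, 4  (cmp 8,4)
bne L2: taken
after lw $t0, 0($t7): $t0=M[108]=30
after add $t5, $t5, $t0: $t5=12+30=42
after lw $t5, 0($t7): $t5=M[108]=30
after and $t0, $t0, $t5: $t0=30&30=30
after add $t7, $t7, 4: $t7=108+4=112
after sub $t1, $t1, 1: $t1=8-1=7
cmp $t1, 4  (cmp 7,4)
bne L2: taken
after lw $t0, 0($t7): $t0=M[112]=16
after add $t5, $t5, $t0: $t5=30+16=46
after lw $t5, 0($t7): $t5=M[112]=16
after and $t0, $t0, $t5: $t0=16&16=16
after add $t7, $t7, 4: $t7=112+4=116
after sub $t1, $t1, 1: $t1=7-1=6
cmp $t1, 4  (cmp 6,4)
bne L2: taken
after lw $t0, 0($t7): $t0=M[116]=23
after add $t5, $t5, $t0: $t5=16+23=39
after lw $t5, 0($t7): $t5=M[116]=23
after and $t0, $t0, $t5: $t0=23&23=23
after add $t7, $t7, 4: $t7=116+4=120
after sub $t1, $t1, 1: $t1=6-1=5
cmp $t1, 4  (cmp 5,4)
bne L2: taken
after lw $t0, 0($t7): $t0=M[120]=1
after add $t5, $t5, $t0: $t5=23+1=24
after lw $t5, 0($t7): $t5=M[120]=1
after and $t0, $t0, $t5: $t0=1&1=1
after add $t7, $t7, 4: $t7=120+4=124
after sub $t1, $t1, 1: $t1=5-1=4
cmp $t1, 4  (cmp 4,4)
bne L2: not taken
after or $t0, $t5, $t5: $t0=1|1=1
sw $t0, (108) → M[108]=1
halt.
Total executed instructions: 55.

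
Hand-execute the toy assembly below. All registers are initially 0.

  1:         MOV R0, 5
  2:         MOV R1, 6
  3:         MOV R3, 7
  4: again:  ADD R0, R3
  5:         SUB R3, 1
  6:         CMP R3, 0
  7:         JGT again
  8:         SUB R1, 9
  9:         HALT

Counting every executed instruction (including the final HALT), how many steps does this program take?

33

after MOV R0, 5: R0=5
after MOV R1, 6: R1=6
after MOV R3, 7: R3=7
after ADD R0, R3: R0=5+7=12
after SUB R3, 1: R3=7-1=6
CMP R3, 0  (cmp 6,0)
JGT again: taken
after ADD R0, R3: R0=12+6=18
after SUB R3, 1: R3=6-1=5
CMP R3, 0  (cmp 5,0)
JGT again: taken
after ADD R0, R3: R0=18+5=23
after SUB R3, 1: R3=5-1=4
CMP R3, 0  (cmp 4,0)
JGT again: taken
after ADD R0, R3: R0=23+4=27
after SUB R3, 1: R3=4-1=3
CMP R3, 0  (cmp 3,0)
JGT again: taken
after ADD R0, R3: R0=27+3=30
after SUB R3, 1: R3=3-1=2
CMP R3, 0  (cmp 2,0)
JGT again: taken
after ADD R0, R3: R0=30+2=32
after SUB R3, 1: R3=2-1=1
CMP R3, 0  (cmp 1,0)
JGT again: taken
after ADD R0, R3: R0=32+1=33
after SUB R3, 1: R3=1-1=0
CMP R3, 0  (cmp 0,0)
JGT again: not taken
after SUB R1, 9: R1=6-9=-3
halt.
Total executed instructions: 33.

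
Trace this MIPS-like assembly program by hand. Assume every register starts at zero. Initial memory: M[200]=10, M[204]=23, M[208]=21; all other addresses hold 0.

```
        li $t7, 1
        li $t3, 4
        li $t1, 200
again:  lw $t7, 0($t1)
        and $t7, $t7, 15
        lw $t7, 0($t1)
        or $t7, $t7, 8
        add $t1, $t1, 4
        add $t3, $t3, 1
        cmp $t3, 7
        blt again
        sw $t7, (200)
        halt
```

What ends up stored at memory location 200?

li $t7, 1 → $t7=1
li $t3, 4 → $t3=4
li $t1, 200 → $t1=200
lw $t7, 0($t1) → $t7=M[200]=10
and $t7, $t7, 15 → $t7=10&15=10
lw $t7, 0($t1) → $t7=M[200]=10
or $t7, $t7, 8 → $t7=10|8=10
add $t1, $t1, 4 → $t1=200+4=204
add $t3, $t3, 1 → $t3=4+1=5
cmp $t3, 7  (cmp 5,7)
blt again: taken
lw $t7, 0($t1) → $t7=M[204]=23
and $t7, $t7, 15 → $t7=23&15=7
lw $t7, 0($t1) → $t7=M[204]=23
or $t7, $t7, 8 → $t7=23|8=31
add $t1, $t1, 4 → $t1=204+4=208
add $t3, $t3, 1 → $t3=5+1=6
cmp $t3, 7  (cmp 6,7)
blt again: taken
lw $t7, 0($t1) → $t7=M[208]=21
and $t7, $t7, 15 → $t7=21&15=5
lw $t7, 0($t1) → $t7=M[208]=21
or $t7, $t7, 8 → $t7=21|8=29
add $t1, $t1, 4 → $t1=208+4=212
add $t3, $t3, 1 → $t3=6+1=7
cmp $t3, 7  (cmp 7,7)
blt again: not taken
sw $t7, (200) → M[200]=29
halt.

29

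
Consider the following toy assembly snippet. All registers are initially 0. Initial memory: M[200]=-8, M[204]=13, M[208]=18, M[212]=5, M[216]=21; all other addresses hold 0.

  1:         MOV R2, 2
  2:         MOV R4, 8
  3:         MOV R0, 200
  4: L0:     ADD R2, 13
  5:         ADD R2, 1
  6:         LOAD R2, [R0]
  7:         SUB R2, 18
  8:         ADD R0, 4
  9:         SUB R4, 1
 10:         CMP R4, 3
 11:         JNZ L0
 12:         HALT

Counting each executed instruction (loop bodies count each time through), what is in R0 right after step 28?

212

MOV R2, 2 → R2=2
MOV R4, 8 → R4=8
MOV R0, 200 → R0=200
ADD R2, 13 → R2=2+13=15
ADD R2, 1 → R2=15+1=16
LOAD R2, [R0] → R2=M[200]=-8
SUB R2, 18 → R2=(-8)-18=-26
ADD R0, 4 → R0=200+4=204
SUB R4, 1 → R4=8-1=7
CMP R4, 3  (cmp 7,3)
JNZ L0: taken
ADD R2, 13 → R2=(-26)+13=-13
ADD R2, 1 → R2=(-13)+1=-12
LOAD R2, [R0] → R2=M[204]=13
SUB R2, 18 → R2=13-18=-5
ADD R0, 4 → R0=204+4=208
SUB R4, 1 → R4=7-1=6
CMP R4, 3  (cmp 6,3)
JNZ L0: taken
ADD R2, 13 → R2=(-5)+13=8
ADD R2, 1 → R2=8+1=9
LOAD R2, [R0] → R2=M[208]=18
SUB R2, 18 → R2=18-18=0
ADD R0, 4 → R0=208+4=212
SUB R4, 1 → R4=6-1=5
CMP R4, 3  (cmp 5,3)
JNZ L0: taken
ADD R2, 13 → R2=0+13=13
After step 28: R0 = 212.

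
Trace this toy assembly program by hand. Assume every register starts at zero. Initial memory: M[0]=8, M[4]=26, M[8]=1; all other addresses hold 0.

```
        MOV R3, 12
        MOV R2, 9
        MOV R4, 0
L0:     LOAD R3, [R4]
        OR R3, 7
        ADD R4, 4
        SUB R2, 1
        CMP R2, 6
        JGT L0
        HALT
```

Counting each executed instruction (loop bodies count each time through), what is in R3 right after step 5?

MOV R3, 12 → R3=12
MOV R2, 9 → R2=9
MOV R4, 0 → R4=0
LOAD R3, [R4] → R3=M[0]=8
OR R3, 7 → R3=8|7=15
After step 5: R3 = 15.

15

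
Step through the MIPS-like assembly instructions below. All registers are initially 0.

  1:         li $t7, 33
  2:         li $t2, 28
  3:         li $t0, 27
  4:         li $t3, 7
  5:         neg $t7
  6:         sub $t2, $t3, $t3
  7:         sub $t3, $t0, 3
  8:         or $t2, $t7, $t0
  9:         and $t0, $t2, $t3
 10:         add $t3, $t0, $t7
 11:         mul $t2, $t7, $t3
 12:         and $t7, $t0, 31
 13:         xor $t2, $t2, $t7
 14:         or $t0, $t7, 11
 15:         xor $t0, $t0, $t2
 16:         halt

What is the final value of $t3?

li $t7, 33 → $t7=33
li $t2, 28 → $t2=28
li $t0, 27 → $t0=27
li $t3, 7 → $t3=7
neg $t7 → $t7=-(33)=-33
sub $t2, $t3, $t3 → $t2=7-7=0
sub $t3, $t0, 3 → $t3=27-3=24
or $t2, $t7, $t0 → $t2=(-33)|27=-33
and $t0, $t2, $t3 → $t0=(-33)&24=24
add $t3, $t0, $t7 → $t3=24+(-33)=-9
mul $t2, $t7, $t3 → $t2=(-33)*(-9)=297
and $t7, $t0, 31 → $t7=24&31=24
xor $t2, $t2, $t7 → $t2=297^24=305
or $t0, $t7, 11 → $t0=24|11=27
xor $t0, $t0, $t2 → $t0=27^305=298
halt.

-9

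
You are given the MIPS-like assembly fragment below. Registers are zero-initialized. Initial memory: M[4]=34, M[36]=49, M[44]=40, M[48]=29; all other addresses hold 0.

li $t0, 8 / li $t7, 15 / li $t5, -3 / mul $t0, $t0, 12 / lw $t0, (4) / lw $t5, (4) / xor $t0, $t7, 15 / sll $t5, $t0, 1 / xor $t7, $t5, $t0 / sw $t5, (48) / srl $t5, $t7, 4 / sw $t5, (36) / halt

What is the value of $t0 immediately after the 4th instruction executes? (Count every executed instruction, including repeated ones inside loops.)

96

$t0=8
$t7=15
$t5=-3
$t0=8*12=96
After step 4: $t0 = 96.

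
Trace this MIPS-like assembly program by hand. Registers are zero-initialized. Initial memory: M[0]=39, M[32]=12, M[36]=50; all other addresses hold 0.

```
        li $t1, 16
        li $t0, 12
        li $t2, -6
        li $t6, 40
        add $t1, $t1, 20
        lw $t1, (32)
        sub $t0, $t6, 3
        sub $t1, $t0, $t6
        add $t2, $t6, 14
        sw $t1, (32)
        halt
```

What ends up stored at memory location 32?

li $t1, 16 → $t1=16
li $t0, 12 → $t0=12
li $t2, -6 → $t2=-6
li $t6, 40 → $t6=40
add $t1, $t1, 20 → $t1=16+20=36
lw $t1, (32) → $t1=M[32]=12
sub $t0, $t6, 3 → $t0=40-3=37
sub $t1, $t0, $t6 → $t1=37-40=-3
add $t2, $t6, 14 → $t2=40+14=54
sw $t1, (32) → M[32]=-3
halt.

-3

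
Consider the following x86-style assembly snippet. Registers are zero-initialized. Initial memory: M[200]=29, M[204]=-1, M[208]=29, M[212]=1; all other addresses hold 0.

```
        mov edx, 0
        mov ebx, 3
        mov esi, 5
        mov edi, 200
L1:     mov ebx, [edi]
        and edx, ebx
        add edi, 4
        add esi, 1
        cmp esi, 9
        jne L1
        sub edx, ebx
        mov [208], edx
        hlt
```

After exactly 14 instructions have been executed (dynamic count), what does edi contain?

208

after mov edx, 0: edx=0
after mov ebx, 3: ebx=3
after mov esi, 5: esi=5
after mov edi, 200: edi=200
after mov ebx, [edi]: ebx=M[200]=29
after and edx, ebx: edx=0&29=0
after add edi, 4: edi=200+4=204
after add esi, 1: esi=5+1=6
cmp esi, 9  (cmp 6,9)
jne L1: taken
after mov ebx, [edi]: ebx=M[204]=-1
after and edx, ebx: edx=0&(-1)=0
after add edi, 4: edi=204+4=208
after add esi, 1: esi=6+1=7
After step 14: edi = 208.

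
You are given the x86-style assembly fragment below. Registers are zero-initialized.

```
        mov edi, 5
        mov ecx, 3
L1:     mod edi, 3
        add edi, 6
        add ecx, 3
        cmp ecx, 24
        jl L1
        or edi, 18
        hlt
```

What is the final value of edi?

26

after mov edi, 5: edi=5
after mov ecx, 3: ecx=3
after mod edi, 3: edi=5%3=2
after add edi, 6: edi=2+6=8
after add ecx, 3: ecx=3+3=6
cmp ecx, 24  (cmp 6,24)
jl L1: taken
after mod edi, 3: edi=8%3=2
after add edi, 6: edi=2+6=8
after add ecx, 3: ecx=6+3=9
cmp ecx, 24  (cmp 9,24)
jl L1: taken
after mod edi, 3: edi=8%3=2
after add edi, 6: edi=2+6=8
after add ecx, 3: ecx=9+3=12
cmp ecx, 24  (cmp 12,24)
jl L1: taken
after mod edi, 3: edi=8%3=2
after add edi, 6: edi=2+6=8
after add ecx, 3: ecx=12+3=15
cmp ecx, 24  (cmp 15,24)
jl L1: taken
after mod edi, 3: edi=8%3=2
after add edi, 6: edi=2+6=8
after add ecx, 3: ecx=15+3=18
cmp ecx, 24  (cmp 18,24)
jl L1: taken
after mod edi, 3: edi=8%3=2
after add edi, 6: edi=2+6=8
after add ecx, 3: ecx=18+3=21
cmp ecx, 24  (cmp 21,24)
jl L1: taken
after mod edi, 3: edi=8%3=2
after add edi, 6: edi=2+6=8
after add ecx, 3: ecx=21+3=24
cmp ecx, 24  (cmp 24,24)
jl L1: not taken
after or edi, 18: edi=8|18=26
halt.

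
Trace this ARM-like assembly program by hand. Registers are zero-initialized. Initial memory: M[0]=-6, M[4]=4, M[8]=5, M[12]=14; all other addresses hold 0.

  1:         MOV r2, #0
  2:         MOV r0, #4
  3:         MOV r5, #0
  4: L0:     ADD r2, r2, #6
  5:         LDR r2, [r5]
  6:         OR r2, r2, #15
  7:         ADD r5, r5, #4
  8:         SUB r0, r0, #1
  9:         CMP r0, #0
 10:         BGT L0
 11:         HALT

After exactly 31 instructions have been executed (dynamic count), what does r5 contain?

16

r2=0
r0=4
r5=0
r2=0+6=6
r2=M[0]=-6
r2=(-6)|15=-1
r5=0+4=4
r0=4-1=3
CMP r0, #0  (cmp 3,0)
BGT L0: taken
r2=(-1)+6=5
r2=M[4]=4
r2=4|15=15
r5=4+4=8
r0=3-1=2
CMP r0, #0  (cmp 2,0)
BGT L0: taken
r2=15+6=21
r2=M[8]=5
r2=5|15=15
r5=8+4=12
r0=2-1=1
CMP r0, #0  (cmp 1,0)
BGT L0: taken
r2=15+6=21
r2=M[12]=14
r2=14|15=15
r5=12+4=16
r0=1-1=0
CMP r0, #0  (cmp 0,0)
BGT L0: not taken
After step 31: r5 = 16.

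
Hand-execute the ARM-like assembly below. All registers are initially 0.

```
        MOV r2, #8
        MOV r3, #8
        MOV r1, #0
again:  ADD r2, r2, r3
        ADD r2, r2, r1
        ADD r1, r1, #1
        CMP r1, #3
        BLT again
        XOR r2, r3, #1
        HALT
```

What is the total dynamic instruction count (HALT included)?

20

r2=8
r3=8
r1=0
r2=8+8=16
r2=16+0=16
r1=0+1=1
CMP r1, #3  (cmp 1,3)
BLT again: taken
r2=16+8=24
r2=24+1=25
r1=1+1=2
CMP r1, #3  (cmp 2,3)
BLT again: taken
r2=25+8=33
r2=33+2=35
r1=2+1=3
CMP r1, #3  (cmp 3,3)
BLT again: not taken
r2=8^1=9
halt.
Total executed instructions: 20.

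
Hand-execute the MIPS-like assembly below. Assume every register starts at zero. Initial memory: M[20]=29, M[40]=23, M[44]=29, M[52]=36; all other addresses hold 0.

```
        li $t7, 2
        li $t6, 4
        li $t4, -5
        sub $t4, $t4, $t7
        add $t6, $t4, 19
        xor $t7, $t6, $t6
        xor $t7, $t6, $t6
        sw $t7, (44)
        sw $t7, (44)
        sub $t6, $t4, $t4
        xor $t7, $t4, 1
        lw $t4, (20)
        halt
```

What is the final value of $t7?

after li $t7, 2: $t7=2
after li $t6, 4: $t6=4
after li $t4, -5: $t4=-5
after sub $t4, $t4, $t7: $t4=(-5)-2=-7
after add $t6, $t4, 19: $t6=(-7)+19=12
after xor $t7, $t6, $t6: $t7=12^12=0
after xor $t7, $t6, $t6: $t7=12^12=0
sw $t7, (44) → M[44]=0
sw $t7, (44) → M[44]=0
after sub $t6, $t4, $t4: $t6=(-7)-(-7)=0
after xor $t7, $t4, 1: $t7=(-7)^1=-8
after lw $t4, (20): $t4=M[20]=29
halt.

-8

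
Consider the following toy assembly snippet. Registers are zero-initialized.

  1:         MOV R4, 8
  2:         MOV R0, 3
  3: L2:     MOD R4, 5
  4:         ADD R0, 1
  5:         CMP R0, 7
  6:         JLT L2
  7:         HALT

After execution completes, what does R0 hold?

7

MOV R4, 8 → R4=8
MOV R0, 3 → R0=3
MOD R4, 5 → R4=8%5=3
ADD R0, 1 → R0=3+1=4
CMP R0, 7  (cmp 4,7)
JLT L2: taken
MOD R4, 5 → R4=3%5=3
ADD R0, 1 → R0=4+1=5
CMP R0, 7  (cmp 5,7)
JLT L2: taken
MOD R4, 5 → R4=3%5=3
ADD R0, 1 → R0=5+1=6
CMP R0, 7  (cmp 6,7)
JLT L2: taken
MOD R4, 5 → R4=3%5=3
ADD R0, 1 → R0=6+1=7
CMP R0, 7  (cmp 7,7)
JLT L2: not taken
halt.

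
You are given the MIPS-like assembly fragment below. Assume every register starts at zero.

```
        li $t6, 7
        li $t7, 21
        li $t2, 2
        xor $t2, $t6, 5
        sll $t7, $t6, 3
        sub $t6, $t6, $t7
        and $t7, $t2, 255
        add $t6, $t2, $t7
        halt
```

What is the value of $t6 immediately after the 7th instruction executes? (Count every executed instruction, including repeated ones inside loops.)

-49

$t6=7
$t7=21
$t2=2
$t2=7^5=2
$t7=7<<3=56
$t6=7-56=-49
$t7=2&255=2
After step 7: $t6 = -49.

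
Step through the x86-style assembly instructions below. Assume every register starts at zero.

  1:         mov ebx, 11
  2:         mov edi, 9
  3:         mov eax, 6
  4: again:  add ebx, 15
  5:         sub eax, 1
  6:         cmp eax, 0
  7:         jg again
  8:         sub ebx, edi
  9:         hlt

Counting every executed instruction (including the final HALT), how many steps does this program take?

after mov ebx, 11: ebx=11
after mov edi, 9: edi=9
after mov eax, 6: eax=6
after add ebx, 15: ebx=11+15=26
after sub eax, 1: eax=6-1=5
cmp eax, 0  (cmp 5,0)
jg again: taken
after add ebx, 15: ebx=26+15=41
after sub eax, 1: eax=5-1=4
cmp eax, 0  (cmp 4,0)
jg again: taken
after add ebx, 15: ebx=41+15=56
after sub eax, 1: eax=4-1=3
cmp eax, 0  (cmp 3,0)
jg again: taken
after add ebx, 15: ebx=56+15=71
after sub eax, 1: eax=3-1=2
cmp eax, 0  (cmp 2,0)
jg again: taken
after add ebx, 15: ebx=71+15=86
after sub eax, 1: eax=2-1=1
cmp eax, 0  (cmp 1,0)
jg again: taken
after add ebx, 15: ebx=86+15=101
after sub eax, 1: eax=1-1=0
cmp eax, 0  (cmp 0,0)
jg again: not taken
after sub ebx, edi: ebx=101-9=92
halt.
Total executed instructions: 29.

29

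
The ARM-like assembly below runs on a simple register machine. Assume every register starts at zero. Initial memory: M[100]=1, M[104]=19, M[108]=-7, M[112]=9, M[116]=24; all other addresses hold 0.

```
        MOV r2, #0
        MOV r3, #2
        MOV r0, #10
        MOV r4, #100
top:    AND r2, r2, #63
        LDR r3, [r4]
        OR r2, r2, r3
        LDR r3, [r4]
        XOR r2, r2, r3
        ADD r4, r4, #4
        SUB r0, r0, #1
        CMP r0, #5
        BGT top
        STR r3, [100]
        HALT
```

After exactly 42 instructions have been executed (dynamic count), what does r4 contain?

MOV r2, #0 → r2=0
MOV r3, #2 → r3=2
MOV r0, #10 → r0=10
MOV r4, #100 → r4=100
AND r2, r2, #63 → r2=0&63=0
LDR r3, [r4] → r3=M[100]=1
OR r2, r2, r3 → r2=0|1=1
LDR r3, [r4] → r3=M[100]=1
XOR r2, r2, r3 → r2=1^1=0
ADD r4, r4, #4 → r4=100+4=104
SUB r0, r0, #1 → r0=10-1=9
CMP r0, #5  (cmp 9,5)
BGT top: taken
AND r2, r2, #63 → r2=0&63=0
LDR r3, [r4] → r3=M[104]=19
OR r2, r2, r3 → r2=0|19=19
LDR r3, [r4] → r3=M[104]=19
XOR r2, r2, r3 → r2=19^19=0
ADD r4, r4, #4 → r4=104+4=108
SUB r0, r0, #1 → r0=9-1=8
CMP r0, #5  (cmp 8,5)
BGT top: taken
AND r2, r2, #63 → r2=0&63=0
LDR r3, [r4] → r3=M[108]=-7
OR r2, r2, r3 → r2=0|(-7)=-7
LDR r3, [r4] → r3=M[108]=-7
XOR r2, r2, r3 → r2=(-7)^(-7)=0
ADD r4, r4, #4 → r4=108+4=112
SUB r0, r0, #1 → r0=8-1=7
CMP r0, #5  (cmp 7,5)
BGT top: taken
AND r2, r2, #63 → r2=0&63=0
LDR r3, [r4] → r3=M[112]=9
OR r2, r2, r3 → r2=0|9=9
LDR r3, [r4] → r3=M[112]=9
XOR r2, r2, r3 → r2=9^9=0
ADD r4, r4, #4 → r4=112+4=116
SUB r0, r0, #1 → r0=7-1=6
CMP r0, #5  (cmp 6,5)
BGT top: taken
AND r2, r2, #63 → r2=0&63=0
LDR r3, [r4] → r3=M[116]=24
After step 42: r4 = 116.

116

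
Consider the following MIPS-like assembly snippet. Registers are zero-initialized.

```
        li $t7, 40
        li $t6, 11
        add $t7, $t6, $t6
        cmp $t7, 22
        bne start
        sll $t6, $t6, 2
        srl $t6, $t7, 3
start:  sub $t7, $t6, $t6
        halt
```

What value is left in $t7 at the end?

li $t7, 40 → $t7=40
li $t6, 11 → $t6=11
add $t7, $t6, $t6 → $t7=11+11=22
cmp $t7, 22  (cmp 22,22)
bne start: not taken
sll $t6, $t6, 2 → $t6=11<<2=44
srl $t6, $t7, 3 → $t6=22>>3=2
sub $t7, $t6, $t6 → $t7=2-2=0
halt.

0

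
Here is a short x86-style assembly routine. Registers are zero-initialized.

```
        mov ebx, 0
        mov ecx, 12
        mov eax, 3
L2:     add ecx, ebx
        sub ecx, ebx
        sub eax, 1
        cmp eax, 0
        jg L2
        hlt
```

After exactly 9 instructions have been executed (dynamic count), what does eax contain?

2

after mov ebx, 0: ebx=0
after mov ecx, 12: ecx=12
after mov eax, 3: eax=3
after add ecx, ebx: ecx=12+0=12
after sub ecx, ebx: ecx=12-0=12
after sub eax, 1: eax=3-1=2
cmp eax, 0  (cmp 2,0)
jg L2: taken
after add ecx, ebx: ecx=12+0=12
After step 9: eax = 2.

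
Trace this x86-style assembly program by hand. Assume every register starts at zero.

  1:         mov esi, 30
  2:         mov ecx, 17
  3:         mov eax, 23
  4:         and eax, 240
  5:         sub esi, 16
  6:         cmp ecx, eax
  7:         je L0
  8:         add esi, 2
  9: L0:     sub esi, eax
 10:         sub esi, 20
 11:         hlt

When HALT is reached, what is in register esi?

-20

after mov esi, 30: esi=30
after mov ecx, 17: ecx=17
after mov eax, 23: eax=23
after and eax, 240: eax=23&240=16
after sub esi, 16: esi=30-16=14
cmp ecx, eax  (cmp 17,16)
je L0: not taken
after add esi, 2: esi=14+2=16
after sub esi, eax: esi=16-16=0
after sub esi, 20: esi=0-20=-20
halt.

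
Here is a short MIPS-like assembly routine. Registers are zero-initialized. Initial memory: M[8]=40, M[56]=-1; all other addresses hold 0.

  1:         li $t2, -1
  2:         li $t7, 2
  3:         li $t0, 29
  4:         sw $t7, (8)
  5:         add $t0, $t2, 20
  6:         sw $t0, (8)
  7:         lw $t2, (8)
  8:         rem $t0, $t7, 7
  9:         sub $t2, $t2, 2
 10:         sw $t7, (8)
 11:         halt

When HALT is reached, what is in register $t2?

after li $t2, -1: $t2=-1
after li $t7, 2: $t7=2
after li $t0, 29: $t0=29
sw $t7, (8) → M[8]=2
after add $t0, $t2, 20: $t0=(-1)+20=19
sw $t0, (8) → M[8]=19
after lw $t2, (8): $t2=M[8]=19
after rem $t0, $t7, 7: $t0=2%7=2
after sub $t2, $t2, 2: $t2=19-2=17
sw $t7, (8) → M[8]=2
halt.

17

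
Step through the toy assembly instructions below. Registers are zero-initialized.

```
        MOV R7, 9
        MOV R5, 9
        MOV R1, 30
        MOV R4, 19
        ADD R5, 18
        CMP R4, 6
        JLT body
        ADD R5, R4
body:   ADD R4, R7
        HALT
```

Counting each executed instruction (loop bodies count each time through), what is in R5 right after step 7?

27

MOV R7, 9 → R7=9
MOV R5, 9 → R5=9
MOV R1, 30 → R1=30
MOV R4, 19 → R4=19
ADD R5, 18 → R5=9+18=27
CMP R4, 6  (cmp 19,6)
JLT body: not taken
After step 7: R5 = 27.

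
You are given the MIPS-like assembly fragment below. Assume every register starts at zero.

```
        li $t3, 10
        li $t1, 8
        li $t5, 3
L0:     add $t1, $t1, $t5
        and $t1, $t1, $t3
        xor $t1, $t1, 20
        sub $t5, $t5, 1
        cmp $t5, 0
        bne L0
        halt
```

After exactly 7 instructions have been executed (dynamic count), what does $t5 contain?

$t3=10
$t1=8
$t5=3
$t1=8+3=11
$t1=11&10=10
$t1=10^20=30
$t5=3-1=2
After step 7: $t5 = 2.

2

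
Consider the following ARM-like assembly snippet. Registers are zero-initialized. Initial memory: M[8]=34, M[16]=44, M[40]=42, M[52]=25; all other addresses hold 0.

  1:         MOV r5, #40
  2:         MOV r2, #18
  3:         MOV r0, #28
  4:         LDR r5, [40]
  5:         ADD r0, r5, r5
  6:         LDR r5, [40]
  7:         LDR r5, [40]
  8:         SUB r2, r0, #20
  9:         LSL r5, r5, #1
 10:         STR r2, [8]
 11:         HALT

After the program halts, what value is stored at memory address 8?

64

after MOV r5, #40: r5=40
after MOV r2, #18: r2=18
after MOV r0, #28: r0=28
after LDR r5, [40]: r5=M[40]=42
after ADD r0, r5, r5: r0=42+42=84
after LDR r5, [40]: r5=M[40]=42
after LDR r5, [40]: r5=M[40]=42
after SUB r2, r0, #20: r2=84-20=64
after LSL r5, r5, #1: r5=42<<1=84
STR r2, [8] → M[8]=64
halt.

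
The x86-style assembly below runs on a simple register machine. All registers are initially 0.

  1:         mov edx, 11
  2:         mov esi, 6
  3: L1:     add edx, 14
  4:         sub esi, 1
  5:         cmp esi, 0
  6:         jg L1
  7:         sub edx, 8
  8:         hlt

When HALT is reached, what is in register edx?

edx=11
esi=6
edx=11+14=25
esi=6-1=5
cmp esi, 0  (cmp 5,0)
jg L1: taken
edx=25+14=39
esi=5-1=4
cmp esi, 0  (cmp 4,0)
jg L1: taken
edx=39+14=53
esi=4-1=3
cmp esi, 0  (cmp 3,0)
jg L1: taken
edx=53+14=67
esi=3-1=2
cmp esi, 0  (cmp 2,0)
jg L1: taken
edx=67+14=81
esi=2-1=1
cmp esi, 0  (cmp 1,0)
jg L1: taken
edx=81+14=95
esi=1-1=0
cmp esi, 0  (cmp 0,0)
jg L1: not taken
edx=95-8=87
halt.

87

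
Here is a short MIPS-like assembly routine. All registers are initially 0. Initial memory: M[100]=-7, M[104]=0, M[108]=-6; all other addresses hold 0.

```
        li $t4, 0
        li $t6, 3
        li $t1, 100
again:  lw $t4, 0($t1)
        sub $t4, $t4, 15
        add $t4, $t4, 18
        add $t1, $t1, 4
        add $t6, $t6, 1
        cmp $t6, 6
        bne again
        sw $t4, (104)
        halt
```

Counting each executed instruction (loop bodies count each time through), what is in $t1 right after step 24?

112

after li $t4, 0: $t4=0
after li $t6, 3: $t6=3
after li $t1, 100: $t1=100
after lw $t4, 0($t1): $t4=M[100]=-7
after sub $t4, $t4, 15: $t4=(-7)-15=-22
after add $t4, $t4, 18: $t4=(-22)+18=-4
after add $t1, $t1, 4: $t1=100+4=104
after add $t6, $t6, 1: $t6=3+1=4
cmp $t6, 6  (cmp 4,6)
bne again: taken
after lw $t4, 0($t1): $t4=M[104]=0
after sub $t4, $t4, 15: $t4=0-15=-15
after add $t4, $t4, 18: $t4=(-15)+18=3
after add $t1, $t1, 4: $t1=104+4=108
after add $t6, $t6, 1: $t6=4+1=5
cmp $t6, 6  (cmp 5,6)
bne again: taken
after lw $t4, 0($t1): $t4=M[108]=-6
after sub $t4, $t4, 15: $t4=(-6)-15=-21
after add $t4, $t4, 18: $t4=(-21)+18=-3
after add $t1, $t1, 4: $t1=108+4=112
after add $t6, $t6, 1: $t6=5+1=6
cmp $t6, 6  (cmp 6,6)
bne again: not taken
After step 24: $t1 = 112.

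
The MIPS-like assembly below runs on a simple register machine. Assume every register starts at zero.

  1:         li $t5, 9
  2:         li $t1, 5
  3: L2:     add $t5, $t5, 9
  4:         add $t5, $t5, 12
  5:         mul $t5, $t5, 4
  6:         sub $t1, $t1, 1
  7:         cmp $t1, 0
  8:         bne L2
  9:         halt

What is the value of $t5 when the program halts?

37860

$t5=9
$t1=5
$t5=9+9=18
$t5=18+12=30
$t5=30*4=120
$t1=5-1=4
cmp $t1, 0  (cmp 4,0)
bne L2: taken
$t5=120+9=129
$t5=129+12=141
$t5=141*4=564
$t1=4-1=3
cmp $t1, 0  (cmp 3,0)
bne L2: taken
$t5=564+9=573
$t5=573+12=585
$t5=585*4=2340
$t1=3-1=2
cmp $t1, 0  (cmp 2,0)
bne L2: taken
$t5=2340+9=2349
$t5=2349+12=2361
$t5=2361*4=9444
$t1=2-1=1
cmp $t1, 0  (cmp 1,0)
bne L2: taken
$t5=9444+9=9453
$t5=9453+12=9465
$t5=9465*4=37860
$t1=1-1=0
cmp $t1, 0  (cmp 0,0)
bne L2: not taken
halt.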